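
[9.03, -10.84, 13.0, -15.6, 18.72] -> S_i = 9.03*(-1.20)^i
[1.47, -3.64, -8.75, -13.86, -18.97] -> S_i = 1.47 + -5.11*i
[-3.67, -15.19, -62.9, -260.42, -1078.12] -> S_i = -3.67*4.14^i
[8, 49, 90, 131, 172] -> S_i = 8 + 41*i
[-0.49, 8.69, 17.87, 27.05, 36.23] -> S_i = -0.49 + 9.18*i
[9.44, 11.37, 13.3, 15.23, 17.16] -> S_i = 9.44 + 1.93*i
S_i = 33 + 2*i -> [33, 35, 37, 39, 41]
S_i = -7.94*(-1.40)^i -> [-7.94, 11.12, -15.56, 21.79, -30.5]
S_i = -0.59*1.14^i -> [-0.59, -0.67, -0.77, -0.87, -1.0]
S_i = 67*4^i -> [67, 268, 1072, 4288, 17152]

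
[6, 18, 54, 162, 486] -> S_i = 6*3^i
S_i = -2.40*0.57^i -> [-2.4, -1.37, -0.78, -0.44, -0.25]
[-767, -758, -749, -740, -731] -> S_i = -767 + 9*i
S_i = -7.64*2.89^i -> [-7.64, -22.08, -63.81, -184.41, -532.95]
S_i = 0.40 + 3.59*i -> [0.4, 3.99, 7.58, 11.17, 14.76]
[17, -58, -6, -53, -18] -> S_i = Random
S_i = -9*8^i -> [-9, -72, -576, -4608, -36864]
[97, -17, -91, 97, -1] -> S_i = Random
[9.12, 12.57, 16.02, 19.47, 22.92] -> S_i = 9.12 + 3.45*i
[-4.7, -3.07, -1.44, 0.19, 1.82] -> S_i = -4.70 + 1.63*i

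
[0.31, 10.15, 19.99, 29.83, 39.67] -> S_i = 0.31 + 9.84*i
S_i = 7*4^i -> [7, 28, 112, 448, 1792]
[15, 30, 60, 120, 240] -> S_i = 15*2^i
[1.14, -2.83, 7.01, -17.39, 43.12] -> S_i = 1.14*(-2.48)^i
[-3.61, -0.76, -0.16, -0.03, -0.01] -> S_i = -3.61*0.21^i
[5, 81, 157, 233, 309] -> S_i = 5 + 76*i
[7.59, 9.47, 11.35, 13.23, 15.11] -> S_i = 7.59 + 1.88*i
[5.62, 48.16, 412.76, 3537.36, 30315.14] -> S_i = 5.62*8.57^i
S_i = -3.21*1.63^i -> [-3.21, -5.23, -8.53, -13.9, -22.66]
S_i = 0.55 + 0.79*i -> [0.55, 1.34, 2.13, 2.92, 3.71]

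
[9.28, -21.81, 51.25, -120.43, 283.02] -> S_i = 9.28*(-2.35)^i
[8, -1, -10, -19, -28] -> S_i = 8 + -9*i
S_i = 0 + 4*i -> [0, 4, 8, 12, 16]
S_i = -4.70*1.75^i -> [-4.7, -8.22, -14.39, -25.19, -44.08]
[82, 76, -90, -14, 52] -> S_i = Random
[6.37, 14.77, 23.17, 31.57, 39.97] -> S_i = 6.37 + 8.40*i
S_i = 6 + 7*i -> [6, 13, 20, 27, 34]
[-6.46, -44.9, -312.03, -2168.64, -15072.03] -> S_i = -6.46*6.95^i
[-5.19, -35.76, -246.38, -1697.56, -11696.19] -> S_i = -5.19*6.89^i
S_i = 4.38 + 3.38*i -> [4.38, 7.76, 11.14, 14.52, 17.9]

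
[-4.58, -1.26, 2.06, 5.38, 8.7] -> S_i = -4.58 + 3.32*i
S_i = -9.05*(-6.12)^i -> [-9.05, 55.39, -338.96, 2074.45, -12695.63]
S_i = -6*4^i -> [-6, -24, -96, -384, -1536]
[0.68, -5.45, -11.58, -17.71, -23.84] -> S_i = 0.68 + -6.13*i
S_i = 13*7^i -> [13, 91, 637, 4459, 31213]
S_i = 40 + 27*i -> [40, 67, 94, 121, 148]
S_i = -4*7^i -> [-4, -28, -196, -1372, -9604]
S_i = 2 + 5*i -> [2, 7, 12, 17, 22]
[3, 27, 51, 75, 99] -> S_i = 3 + 24*i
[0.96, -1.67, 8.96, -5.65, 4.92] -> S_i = Random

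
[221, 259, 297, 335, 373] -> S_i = 221 + 38*i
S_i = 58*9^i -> [58, 522, 4698, 42282, 380538]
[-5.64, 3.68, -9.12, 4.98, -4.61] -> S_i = Random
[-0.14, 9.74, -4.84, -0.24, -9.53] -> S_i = Random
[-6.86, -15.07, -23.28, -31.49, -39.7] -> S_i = -6.86 + -8.21*i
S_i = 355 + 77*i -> [355, 432, 509, 586, 663]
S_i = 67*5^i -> [67, 335, 1675, 8375, 41875]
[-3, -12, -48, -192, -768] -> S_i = -3*4^i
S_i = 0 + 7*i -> [0, 7, 14, 21, 28]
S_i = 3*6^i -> [3, 18, 108, 648, 3888]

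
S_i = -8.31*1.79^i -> [-8.31, -14.87, -26.63, -47.66, -85.31]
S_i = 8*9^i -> [8, 72, 648, 5832, 52488]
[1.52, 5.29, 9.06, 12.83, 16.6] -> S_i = 1.52 + 3.77*i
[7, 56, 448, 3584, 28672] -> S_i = 7*8^i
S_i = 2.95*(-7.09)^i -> [2.95, -20.92, 148.29, -1051.38, 7454.3]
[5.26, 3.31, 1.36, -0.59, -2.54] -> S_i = 5.26 + -1.95*i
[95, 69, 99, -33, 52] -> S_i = Random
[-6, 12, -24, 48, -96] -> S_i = -6*-2^i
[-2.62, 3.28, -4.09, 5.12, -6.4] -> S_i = -2.62*(-1.25)^i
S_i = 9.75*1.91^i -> [9.75, 18.62, 35.57, 67.94, 129.76]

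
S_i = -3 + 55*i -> [-3, 52, 107, 162, 217]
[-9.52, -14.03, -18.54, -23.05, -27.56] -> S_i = -9.52 + -4.51*i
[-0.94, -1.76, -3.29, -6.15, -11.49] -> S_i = -0.94*1.87^i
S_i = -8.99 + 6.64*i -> [-8.99, -2.35, 4.29, 10.93, 17.57]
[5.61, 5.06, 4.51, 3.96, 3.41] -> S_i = 5.61 + -0.55*i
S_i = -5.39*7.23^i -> [-5.39, -38.97, -281.75, -2037.06, -14727.94]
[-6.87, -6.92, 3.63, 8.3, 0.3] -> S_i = Random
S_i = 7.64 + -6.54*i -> [7.64, 1.1, -5.44, -11.98, -18.52]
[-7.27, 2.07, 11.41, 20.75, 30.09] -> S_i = -7.27 + 9.34*i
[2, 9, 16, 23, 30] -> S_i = 2 + 7*i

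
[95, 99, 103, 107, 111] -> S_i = 95 + 4*i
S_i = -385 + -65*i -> [-385, -450, -515, -580, -645]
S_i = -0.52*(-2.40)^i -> [-0.52, 1.25, -3.0, 7.19, -17.25]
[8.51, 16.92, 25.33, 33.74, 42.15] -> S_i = 8.51 + 8.41*i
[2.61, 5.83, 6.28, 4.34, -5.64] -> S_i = Random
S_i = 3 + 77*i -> [3, 80, 157, 234, 311]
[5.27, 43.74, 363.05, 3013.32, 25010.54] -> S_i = 5.27*8.30^i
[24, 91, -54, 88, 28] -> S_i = Random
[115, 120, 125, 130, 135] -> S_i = 115 + 5*i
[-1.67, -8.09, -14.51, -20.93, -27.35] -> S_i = -1.67 + -6.42*i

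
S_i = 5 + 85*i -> [5, 90, 175, 260, 345]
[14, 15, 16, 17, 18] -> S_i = 14 + 1*i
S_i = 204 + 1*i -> [204, 205, 206, 207, 208]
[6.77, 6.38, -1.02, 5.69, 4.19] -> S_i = Random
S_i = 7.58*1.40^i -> [7.58, 10.61, 14.86, 20.8, 29.12]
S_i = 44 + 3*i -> [44, 47, 50, 53, 56]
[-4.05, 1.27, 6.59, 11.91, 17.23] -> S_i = -4.05 + 5.32*i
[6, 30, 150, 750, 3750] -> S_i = 6*5^i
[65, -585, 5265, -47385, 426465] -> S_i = 65*-9^i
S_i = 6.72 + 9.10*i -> [6.72, 15.82, 24.92, 34.02, 43.12]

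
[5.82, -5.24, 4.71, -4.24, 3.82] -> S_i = 5.82*(-0.90)^i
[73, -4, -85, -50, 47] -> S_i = Random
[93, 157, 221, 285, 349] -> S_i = 93 + 64*i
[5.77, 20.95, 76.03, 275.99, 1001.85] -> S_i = 5.77*3.63^i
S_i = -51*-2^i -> [-51, 102, -204, 408, -816]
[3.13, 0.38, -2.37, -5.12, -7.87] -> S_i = 3.13 + -2.75*i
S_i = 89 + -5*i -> [89, 84, 79, 74, 69]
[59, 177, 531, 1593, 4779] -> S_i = 59*3^i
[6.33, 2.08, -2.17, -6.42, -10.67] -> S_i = 6.33 + -4.25*i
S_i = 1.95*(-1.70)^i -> [1.95, -3.32, 5.64, -9.58, 16.29]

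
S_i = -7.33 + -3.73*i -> [-7.33, -11.06, -14.79, -18.52, -22.25]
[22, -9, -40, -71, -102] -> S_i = 22 + -31*i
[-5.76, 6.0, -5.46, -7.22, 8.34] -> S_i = Random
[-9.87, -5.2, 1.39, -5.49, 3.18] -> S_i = Random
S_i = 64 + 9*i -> [64, 73, 82, 91, 100]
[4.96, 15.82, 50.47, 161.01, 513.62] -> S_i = 4.96*3.19^i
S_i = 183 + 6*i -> [183, 189, 195, 201, 207]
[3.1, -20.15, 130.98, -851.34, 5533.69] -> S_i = 3.10*(-6.50)^i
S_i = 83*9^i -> [83, 747, 6723, 60507, 544563]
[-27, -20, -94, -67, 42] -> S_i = Random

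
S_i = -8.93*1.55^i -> [-8.93, -13.84, -21.45, -33.25, -51.54]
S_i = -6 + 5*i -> [-6, -1, 4, 9, 14]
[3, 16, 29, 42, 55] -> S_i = 3 + 13*i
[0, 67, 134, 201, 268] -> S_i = 0 + 67*i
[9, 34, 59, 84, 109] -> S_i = 9 + 25*i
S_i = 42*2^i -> [42, 84, 168, 336, 672]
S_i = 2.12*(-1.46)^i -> [2.12, -3.1, 4.52, -6.6, 9.63]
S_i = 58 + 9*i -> [58, 67, 76, 85, 94]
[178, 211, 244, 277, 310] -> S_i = 178 + 33*i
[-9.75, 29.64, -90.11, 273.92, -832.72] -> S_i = -9.75*(-3.04)^i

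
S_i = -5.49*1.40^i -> [-5.49, -7.69, -10.76, -15.06, -21.09]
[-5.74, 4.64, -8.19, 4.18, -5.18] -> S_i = Random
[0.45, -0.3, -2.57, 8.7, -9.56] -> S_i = Random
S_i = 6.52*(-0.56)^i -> [6.52, -3.65, 2.04, -1.15, 0.64]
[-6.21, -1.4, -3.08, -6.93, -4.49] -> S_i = Random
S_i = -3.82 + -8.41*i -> [-3.82, -12.23, -20.64, -29.05, -37.46]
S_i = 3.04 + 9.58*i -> [3.04, 12.62, 22.2, 31.78, 41.36]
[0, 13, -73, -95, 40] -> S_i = Random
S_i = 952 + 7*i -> [952, 959, 966, 973, 980]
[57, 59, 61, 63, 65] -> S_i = 57 + 2*i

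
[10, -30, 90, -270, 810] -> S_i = 10*-3^i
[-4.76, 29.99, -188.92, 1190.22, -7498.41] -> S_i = -4.76*(-6.30)^i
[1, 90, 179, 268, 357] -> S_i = 1 + 89*i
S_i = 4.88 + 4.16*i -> [4.88, 9.04, 13.2, 17.36, 21.52]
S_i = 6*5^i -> [6, 30, 150, 750, 3750]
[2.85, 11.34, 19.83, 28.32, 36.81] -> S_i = 2.85 + 8.49*i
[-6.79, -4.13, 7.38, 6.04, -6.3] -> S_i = Random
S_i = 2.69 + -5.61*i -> [2.69, -2.92, -8.53, -14.14, -19.75]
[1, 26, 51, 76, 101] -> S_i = 1 + 25*i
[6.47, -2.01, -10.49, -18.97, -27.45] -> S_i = 6.47 + -8.48*i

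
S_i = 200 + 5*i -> [200, 205, 210, 215, 220]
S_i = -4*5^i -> [-4, -20, -100, -500, -2500]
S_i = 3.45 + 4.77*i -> [3.45, 8.22, 12.99, 17.76, 22.53]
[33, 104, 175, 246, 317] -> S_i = 33 + 71*i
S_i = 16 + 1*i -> [16, 17, 18, 19, 20]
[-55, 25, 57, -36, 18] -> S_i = Random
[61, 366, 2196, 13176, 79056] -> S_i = 61*6^i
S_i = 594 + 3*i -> [594, 597, 600, 603, 606]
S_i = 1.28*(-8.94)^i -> [1.28, -11.44, 102.3, -914.58, 8176.36]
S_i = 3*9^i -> [3, 27, 243, 2187, 19683]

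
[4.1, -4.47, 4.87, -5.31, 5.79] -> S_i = 4.10*(-1.09)^i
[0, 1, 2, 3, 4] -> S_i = 0 + 1*i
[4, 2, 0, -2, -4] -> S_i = 4 + -2*i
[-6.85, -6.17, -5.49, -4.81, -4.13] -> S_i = -6.85 + 0.68*i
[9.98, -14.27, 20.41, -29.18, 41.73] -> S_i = 9.98*(-1.43)^i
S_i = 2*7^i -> [2, 14, 98, 686, 4802]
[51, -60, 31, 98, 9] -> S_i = Random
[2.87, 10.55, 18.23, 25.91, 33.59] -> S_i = 2.87 + 7.68*i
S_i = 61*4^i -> [61, 244, 976, 3904, 15616]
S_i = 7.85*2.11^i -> [7.85, 16.56, 34.95, 73.74, 155.6]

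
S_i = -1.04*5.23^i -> [-1.04, -5.44, -28.45, -148.78, -778.11]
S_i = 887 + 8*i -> [887, 895, 903, 911, 919]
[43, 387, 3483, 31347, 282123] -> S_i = 43*9^i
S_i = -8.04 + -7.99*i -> [-8.04, -16.03, -24.02, -32.01, -40.0]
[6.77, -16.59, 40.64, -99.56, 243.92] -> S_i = 6.77*(-2.45)^i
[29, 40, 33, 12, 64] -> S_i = Random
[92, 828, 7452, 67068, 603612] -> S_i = 92*9^i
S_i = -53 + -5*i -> [-53, -58, -63, -68, -73]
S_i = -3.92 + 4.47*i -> [-3.92, 0.55, 5.02, 9.49, 13.96]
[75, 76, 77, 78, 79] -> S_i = 75 + 1*i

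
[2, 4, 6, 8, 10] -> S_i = 2 + 2*i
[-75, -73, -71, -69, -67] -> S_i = -75 + 2*i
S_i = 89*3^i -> [89, 267, 801, 2403, 7209]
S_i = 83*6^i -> [83, 498, 2988, 17928, 107568]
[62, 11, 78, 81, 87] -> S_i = Random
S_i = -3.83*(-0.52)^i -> [-3.83, 1.99, -1.04, 0.54, -0.28]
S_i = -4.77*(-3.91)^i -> [-4.77, 18.65, -72.92, 285.13, -1114.87]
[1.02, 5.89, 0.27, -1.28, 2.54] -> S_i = Random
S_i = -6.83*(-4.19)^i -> [-6.83, 28.62, -119.91, 502.42, -2105.12]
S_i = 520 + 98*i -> [520, 618, 716, 814, 912]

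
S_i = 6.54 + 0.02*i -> [6.54, 6.56, 6.58, 6.6, 6.62]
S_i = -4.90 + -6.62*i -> [-4.9, -11.52, -18.14, -24.76, -31.38]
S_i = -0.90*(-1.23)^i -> [-0.9, 1.11, -1.36, 1.67, -2.06]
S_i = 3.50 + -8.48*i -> [3.5, -4.98, -13.46, -21.94, -30.42]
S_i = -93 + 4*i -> [-93, -89, -85, -81, -77]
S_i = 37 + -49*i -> [37, -12, -61, -110, -159]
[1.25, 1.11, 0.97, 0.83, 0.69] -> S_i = 1.25 + -0.14*i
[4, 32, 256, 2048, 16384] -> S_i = 4*8^i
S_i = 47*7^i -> [47, 329, 2303, 16121, 112847]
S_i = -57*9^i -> [-57, -513, -4617, -41553, -373977]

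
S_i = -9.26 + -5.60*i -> [-9.26, -14.86, -20.46, -26.06, -31.66]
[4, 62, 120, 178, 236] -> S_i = 4 + 58*i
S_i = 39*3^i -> [39, 117, 351, 1053, 3159]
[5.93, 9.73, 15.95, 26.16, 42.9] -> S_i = 5.93*1.64^i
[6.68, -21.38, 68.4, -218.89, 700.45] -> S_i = 6.68*(-3.20)^i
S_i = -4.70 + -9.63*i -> [-4.7, -14.33, -23.96, -33.59, -43.22]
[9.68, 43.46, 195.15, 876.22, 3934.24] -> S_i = 9.68*4.49^i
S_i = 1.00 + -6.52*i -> [1.0, -5.52, -12.04, -18.56, -25.08]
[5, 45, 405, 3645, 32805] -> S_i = 5*9^i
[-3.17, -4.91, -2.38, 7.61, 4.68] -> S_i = Random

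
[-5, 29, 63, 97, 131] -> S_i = -5 + 34*i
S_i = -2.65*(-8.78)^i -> [-2.65, 23.27, -204.28, 1793.62, -15747.95]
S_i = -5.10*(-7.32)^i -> [-5.1, 37.33, -273.27, 2000.34, -14642.48]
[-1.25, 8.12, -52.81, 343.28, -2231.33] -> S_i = -1.25*(-6.50)^i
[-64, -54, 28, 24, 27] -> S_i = Random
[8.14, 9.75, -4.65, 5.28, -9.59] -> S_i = Random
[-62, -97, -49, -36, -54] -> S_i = Random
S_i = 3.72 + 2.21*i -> [3.72, 5.93, 8.14, 10.35, 12.56]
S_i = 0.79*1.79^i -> [0.79, 1.41, 2.53, 4.53, 8.11]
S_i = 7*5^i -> [7, 35, 175, 875, 4375]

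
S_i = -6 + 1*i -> [-6, -5, -4, -3, -2]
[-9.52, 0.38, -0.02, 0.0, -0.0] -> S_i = -9.52*(-0.04)^i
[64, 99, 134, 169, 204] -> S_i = 64 + 35*i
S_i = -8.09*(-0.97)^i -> [-8.09, 7.85, -7.61, 7.38, -7.16]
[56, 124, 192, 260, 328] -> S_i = 56 + 68*i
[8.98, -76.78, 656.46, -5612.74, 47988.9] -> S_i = 8.98*(-8.55)^i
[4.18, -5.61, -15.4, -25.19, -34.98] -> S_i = 4.18 + -9.79*i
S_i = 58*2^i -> [58, 116, 232, 464, 928]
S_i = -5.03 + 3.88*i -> [-5.03, -1.15, 2.73, 6.61, 10.49]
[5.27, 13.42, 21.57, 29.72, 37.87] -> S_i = 5.27 + 8.15*i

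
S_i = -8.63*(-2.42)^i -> [-8.63, 20.88, -50.54, 122.31, -295.99]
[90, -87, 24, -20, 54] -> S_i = Random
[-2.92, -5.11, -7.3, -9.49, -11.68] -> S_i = -2.92 + -2.19*i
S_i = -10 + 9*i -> [-10, -1, 8, 17, 26]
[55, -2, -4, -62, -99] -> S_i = Random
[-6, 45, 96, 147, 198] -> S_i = -6 + 51*i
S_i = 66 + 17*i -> [66, 83, 100, 117, 134]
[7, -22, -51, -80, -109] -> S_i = 7 + -29*i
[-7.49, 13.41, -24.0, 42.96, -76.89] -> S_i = -7.49*(-1.79)^i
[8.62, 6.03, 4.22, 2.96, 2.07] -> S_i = 8.62*0.70^i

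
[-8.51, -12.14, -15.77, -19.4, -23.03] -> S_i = -8.51 + -3.63*i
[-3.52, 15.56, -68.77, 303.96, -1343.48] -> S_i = -3.52*(-4.42)^i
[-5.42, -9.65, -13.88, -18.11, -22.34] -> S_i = -5.42 + -4.23*i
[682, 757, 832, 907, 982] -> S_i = 682 + 75*i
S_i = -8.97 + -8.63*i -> [-8.97, -17.6, -26.23, -34.86, -43.49]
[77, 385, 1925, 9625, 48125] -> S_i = 77*5^i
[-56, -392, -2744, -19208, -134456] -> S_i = -56*7^i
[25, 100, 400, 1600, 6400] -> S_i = 25*4^i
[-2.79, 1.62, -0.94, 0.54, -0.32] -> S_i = -2.79*(-0.58)^i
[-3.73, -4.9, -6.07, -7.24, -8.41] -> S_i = -3.73 + -1.17*i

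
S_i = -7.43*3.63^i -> [-7.43, -26.97, -97.9, -355.39, -1290.08]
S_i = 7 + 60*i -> [7, 67, 127, 187, 247]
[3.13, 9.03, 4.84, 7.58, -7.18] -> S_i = Random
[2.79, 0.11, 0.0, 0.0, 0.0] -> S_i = 2.79*0.04^i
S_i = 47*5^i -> [47, 235, 1175, 5875, 29375]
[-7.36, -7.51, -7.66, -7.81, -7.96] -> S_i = -7.36 + -0.15*i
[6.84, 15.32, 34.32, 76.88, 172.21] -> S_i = 6.84*2.24^i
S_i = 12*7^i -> [12, 84, 588, 4116, 28812]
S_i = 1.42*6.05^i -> [1.42, 8.59, 51.98, 314.45, 1902.44]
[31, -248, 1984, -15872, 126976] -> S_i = 31*-8^i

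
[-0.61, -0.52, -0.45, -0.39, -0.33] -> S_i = -0.61*0.86^i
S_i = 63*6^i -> [63, 378, 2268, 13608, 81648]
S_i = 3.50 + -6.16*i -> [3.5, -2.66, -8.82, -14.98, -21.14]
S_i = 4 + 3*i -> [4, 7, 10, 13, 16]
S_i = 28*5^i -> [28, 140, 700, 3500, 17500]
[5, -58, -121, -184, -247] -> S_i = 5 + -63*i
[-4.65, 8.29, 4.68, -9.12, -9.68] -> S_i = Random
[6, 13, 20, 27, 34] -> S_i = 6 + 7*i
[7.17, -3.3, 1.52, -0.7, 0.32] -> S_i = 7.17*(-0.46)^i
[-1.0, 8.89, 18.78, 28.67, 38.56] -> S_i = -1.00 + 9.89*i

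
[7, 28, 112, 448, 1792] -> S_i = 7*4^i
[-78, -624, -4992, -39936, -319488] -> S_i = -78*8^i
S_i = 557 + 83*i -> [557, 640, 723, 806, 889]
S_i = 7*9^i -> [7, 63, 567, 5103, 45927]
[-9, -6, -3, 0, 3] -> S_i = -9 + 3*i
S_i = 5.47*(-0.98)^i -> [5.47, -5.36, 5.25, -5.15, 5.05]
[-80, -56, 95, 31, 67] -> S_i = Random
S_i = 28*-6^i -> [28, -168, 1008, -6048, 36288]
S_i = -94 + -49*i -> [-94, -143, -192, -241, -290]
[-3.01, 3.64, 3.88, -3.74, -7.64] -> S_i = Random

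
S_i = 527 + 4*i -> [527, 531, 535, 539, 543]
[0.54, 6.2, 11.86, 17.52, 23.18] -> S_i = 0.54 + 5.66*i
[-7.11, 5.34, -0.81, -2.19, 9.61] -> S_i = Random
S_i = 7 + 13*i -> [7, 20, 33, 46, 59]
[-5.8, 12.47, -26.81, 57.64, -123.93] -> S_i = -5.80*(-2.15)^i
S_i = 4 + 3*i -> [4, 7, 10, 13, 16]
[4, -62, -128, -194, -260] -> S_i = 4 + -66*i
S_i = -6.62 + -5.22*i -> [-6.62, -11.84, -17.06, -22.28, -27.5]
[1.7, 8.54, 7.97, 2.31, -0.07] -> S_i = Random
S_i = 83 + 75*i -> [83, 158, 233, 308, 383]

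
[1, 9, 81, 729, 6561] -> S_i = 1*9^i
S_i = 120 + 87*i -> [120, 207, 294, 381, 468]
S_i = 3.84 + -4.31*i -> [3.84, -0.47, -4.78, -9.09, -13.4]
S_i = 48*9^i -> [48, 432, 3888, 34992, 314928]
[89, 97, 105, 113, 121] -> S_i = 89 + 8*i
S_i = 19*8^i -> [19, 152, 1216, 9728, 77824]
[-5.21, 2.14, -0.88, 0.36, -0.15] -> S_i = -5.21*(-0.41)^i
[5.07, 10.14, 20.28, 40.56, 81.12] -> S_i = 5.07*2.00^i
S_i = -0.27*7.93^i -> [-0.27, -2.14, -16.98, -134.64, -1067.72]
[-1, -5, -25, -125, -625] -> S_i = -1*5^i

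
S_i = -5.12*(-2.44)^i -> [-5.12, 12.49, -30.48, 74.38, -181.48]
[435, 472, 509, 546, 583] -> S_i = 435 + 37*i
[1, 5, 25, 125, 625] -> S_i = 1*5^i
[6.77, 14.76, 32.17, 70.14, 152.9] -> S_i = 6.77*2.18^i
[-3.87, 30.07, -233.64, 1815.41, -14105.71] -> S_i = -3.87*(-7.77)^i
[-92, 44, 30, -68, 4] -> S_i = Random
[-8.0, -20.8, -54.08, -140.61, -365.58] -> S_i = -8.00*2.60^i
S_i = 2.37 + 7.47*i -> [2.37, 9.84, 17.31, 24.78, 32.25]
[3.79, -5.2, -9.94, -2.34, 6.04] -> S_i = Random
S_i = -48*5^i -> [-48, -240, -1200, -6000, -30000]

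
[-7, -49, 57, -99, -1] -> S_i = Random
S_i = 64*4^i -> [64, 256, 1024, 4096, 16384]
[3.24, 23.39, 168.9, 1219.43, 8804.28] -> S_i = 3.24*7.22^i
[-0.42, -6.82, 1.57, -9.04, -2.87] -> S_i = Random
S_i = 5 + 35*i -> [5, 40, 75, 110, 145]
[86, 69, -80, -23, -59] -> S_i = Random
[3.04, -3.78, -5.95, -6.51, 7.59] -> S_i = Random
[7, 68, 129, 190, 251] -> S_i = 7 + 61*i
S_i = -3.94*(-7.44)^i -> [-3.94, 29.31, -218.09, 1622.61, -12072.24]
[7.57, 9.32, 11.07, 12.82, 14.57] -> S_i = 7.57 + 1.75*i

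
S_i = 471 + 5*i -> [471, 476, 481, 486, 491]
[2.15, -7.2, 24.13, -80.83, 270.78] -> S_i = 2.15*(-3.35)^i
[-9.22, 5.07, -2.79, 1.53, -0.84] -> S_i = -9.22*(-0.55)^i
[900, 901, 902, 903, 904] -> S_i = 900 + 1*i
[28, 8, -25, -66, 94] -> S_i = Random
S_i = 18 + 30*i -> [18, 48, 78, 108, 138]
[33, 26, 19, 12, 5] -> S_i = 33 + -7*i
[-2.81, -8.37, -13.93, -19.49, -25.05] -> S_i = -2.81 + -5.56*i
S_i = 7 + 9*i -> [7, 16, 25, 34, 43]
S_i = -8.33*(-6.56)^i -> [-8.33, 54.64, -358.47, 2351.56, -15426.25]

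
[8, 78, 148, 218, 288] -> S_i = 8 + 70*i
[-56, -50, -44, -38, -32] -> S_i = -56 + 6*i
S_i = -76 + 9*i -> [-76, -67, -58, -49, -40]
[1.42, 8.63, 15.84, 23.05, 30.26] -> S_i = 1.42 + 7.21*i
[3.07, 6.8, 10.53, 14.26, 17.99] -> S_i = 3.07 + 3.73*i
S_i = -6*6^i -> [-6, -36, -216, -1296, -7776]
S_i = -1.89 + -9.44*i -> [-1.89, -11.33, -20.77, -30.21, -39.65]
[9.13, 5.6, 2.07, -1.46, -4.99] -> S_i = 9.13 + -3.53*i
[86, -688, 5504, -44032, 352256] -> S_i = 86*-8^i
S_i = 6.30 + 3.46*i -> [6.3, 9.76, 13.22, 16.68, 20.14]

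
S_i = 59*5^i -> [59, 295, 1475, 7375, 36875]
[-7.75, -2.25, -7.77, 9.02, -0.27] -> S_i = Random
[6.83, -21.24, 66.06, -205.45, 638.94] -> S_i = 6.83*(-3.11)^i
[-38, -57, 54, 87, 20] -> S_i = Random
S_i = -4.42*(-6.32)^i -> [-4.42, 27.93, -176.55, 1115.77, -7051.65]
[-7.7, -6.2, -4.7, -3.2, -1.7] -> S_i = -7.70 + 1.50*i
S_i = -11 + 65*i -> [-11, 54, 119, 184, 249]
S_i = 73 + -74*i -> [73, -1, -75, -149, -223]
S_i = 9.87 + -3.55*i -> [9.87, 6.32, 2.77, -0.78, -4.33]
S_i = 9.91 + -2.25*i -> [9.91, 7.66, 5.41, 3.16, 0.91]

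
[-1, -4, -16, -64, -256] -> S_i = -1*4^i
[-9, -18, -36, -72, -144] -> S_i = -9*2^i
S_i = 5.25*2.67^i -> [5.25, 14.02, 37.43, 99.93, 266.81]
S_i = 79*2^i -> [79, 158, 316, 632, 1264]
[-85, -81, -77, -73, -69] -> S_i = -85 + 4*i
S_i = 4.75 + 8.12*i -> [4.75, 12.87, 20.99, 29.11, 37.23]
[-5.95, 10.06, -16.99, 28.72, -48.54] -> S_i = -5.95*(-1.69)^i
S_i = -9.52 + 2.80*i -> [-9.52, -6.72, -3.92, -1.12, 1.68]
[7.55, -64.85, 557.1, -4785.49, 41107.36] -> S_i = 7.55*(-8.59)^i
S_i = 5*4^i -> [5, 20, 80, 320, 1280]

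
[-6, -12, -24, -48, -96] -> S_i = -6*2^i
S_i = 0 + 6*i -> [0, 6, 12, 18, 24]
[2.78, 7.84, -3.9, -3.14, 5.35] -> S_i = Random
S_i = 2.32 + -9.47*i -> [2.32, -7.15, -16.62, -26.09, -35.56]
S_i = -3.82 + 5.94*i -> [-3.82, 2.12, 8.06, 14.0, 19.94]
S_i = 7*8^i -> [7, 56, 448, 3584, 28672]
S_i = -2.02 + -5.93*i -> [-2.02, -7.95, -13.88, -19.81, -25.74]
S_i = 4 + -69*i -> [4, -65, -134, -203, -272]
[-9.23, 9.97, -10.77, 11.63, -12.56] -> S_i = -9.23*(-1.08)^i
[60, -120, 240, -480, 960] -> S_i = 60*-2^i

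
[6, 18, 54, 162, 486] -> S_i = 6*3^i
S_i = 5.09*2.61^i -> [5.09, 13.28, 34.67, 90.5, 236.2]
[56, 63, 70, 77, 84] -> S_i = 56 + 7*i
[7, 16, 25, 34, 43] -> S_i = 7 + 9*i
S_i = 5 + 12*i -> [5, 17, 29, 41, 53]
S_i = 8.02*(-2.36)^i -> [8.02, -18.93, 44.67, -105.42, 248.78]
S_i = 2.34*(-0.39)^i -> [2.34, -0.91, 0.36, -0.14, 0.05]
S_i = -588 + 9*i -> [-588, -579, -570, -561, -552]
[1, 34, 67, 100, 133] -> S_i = 1 + 33*i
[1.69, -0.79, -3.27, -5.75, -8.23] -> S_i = 1.69 + -2.48*i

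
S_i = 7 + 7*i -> [7, 14, 21, 28, 35]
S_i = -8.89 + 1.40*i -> [-8.89, -7.49, -6.09, -4.69, -3.29]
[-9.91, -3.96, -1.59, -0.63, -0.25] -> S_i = -9.91*0.40^i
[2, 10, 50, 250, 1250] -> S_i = 2*5^i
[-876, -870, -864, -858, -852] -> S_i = -876 + 6*i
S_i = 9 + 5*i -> [9, 14, 19, 24, 29]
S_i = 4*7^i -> [4, 28, 196, 1372, 9604]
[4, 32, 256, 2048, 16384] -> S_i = 4*8^i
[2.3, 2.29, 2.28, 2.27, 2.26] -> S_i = 2.30 + -0.01*i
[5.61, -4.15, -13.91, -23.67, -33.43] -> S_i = 5.61 + -9.76*i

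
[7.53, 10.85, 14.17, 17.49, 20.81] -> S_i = 7.53 + 3.32*i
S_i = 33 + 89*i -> [33, 122, 211, 300, 389]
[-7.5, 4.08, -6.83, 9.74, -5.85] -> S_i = Random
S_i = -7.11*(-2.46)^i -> [-7.11, 17.49, -43.03, 105.85, -260.38]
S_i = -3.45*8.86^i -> [-3.45, -30.57, -270.82, -2399.5, -21259.55]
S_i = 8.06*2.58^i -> [8.06, 20.79, 53.65, 138.42, 357.12]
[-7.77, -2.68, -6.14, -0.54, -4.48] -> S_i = Random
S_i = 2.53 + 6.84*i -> [2.53, 9.37, 16.21, 23.05, 29.89]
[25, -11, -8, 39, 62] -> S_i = Random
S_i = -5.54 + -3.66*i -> [-5.54, -9.2, -12.86, -16.52, -20.18]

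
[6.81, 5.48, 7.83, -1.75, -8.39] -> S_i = Random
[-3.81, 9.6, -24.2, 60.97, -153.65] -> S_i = -3.81*(-2.52)^i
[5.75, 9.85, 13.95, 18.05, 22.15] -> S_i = 5.75 + 4.10*i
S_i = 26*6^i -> [26, 156, 936, 5616, 33696]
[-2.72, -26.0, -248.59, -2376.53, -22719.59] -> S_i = -2.72*9.56^i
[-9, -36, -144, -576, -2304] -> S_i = -9*4^i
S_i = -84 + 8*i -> [-84, -76, -68, -60, -52]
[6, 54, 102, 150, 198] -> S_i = 6 + 48*i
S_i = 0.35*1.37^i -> [0.35, 0.48, 0.66, 0.9, 1.23]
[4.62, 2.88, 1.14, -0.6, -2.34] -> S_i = 4.62 + -1.74*i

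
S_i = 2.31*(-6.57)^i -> [2.31, -15.18, 99.71, -655.1, 4304.01]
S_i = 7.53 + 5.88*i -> [7.53, 13.41, 19.29, 25.17, 31.05]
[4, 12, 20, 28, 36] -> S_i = 4 + 8*i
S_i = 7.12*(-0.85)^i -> [7.12, -6.05, 5.14, -4.37, 3.72]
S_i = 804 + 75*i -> [804, 879, 954, 1029, 1104]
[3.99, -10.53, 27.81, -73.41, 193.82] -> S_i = 3.99*(-2.64)^i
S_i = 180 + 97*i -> [180, 277, 374, 471, 568]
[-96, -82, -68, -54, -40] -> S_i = -96 + 14*i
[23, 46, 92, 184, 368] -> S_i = 23*2^i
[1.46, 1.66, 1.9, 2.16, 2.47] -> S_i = 1.46*1.14^i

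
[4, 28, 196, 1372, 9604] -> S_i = 4*7^i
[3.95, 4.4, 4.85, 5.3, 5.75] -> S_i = 3.95 + 0.45*i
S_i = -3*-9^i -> [-3, 27, -243, 2187, -19683]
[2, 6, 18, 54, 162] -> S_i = 2*3^i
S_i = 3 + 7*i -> [3, 10, 17, 24, 31]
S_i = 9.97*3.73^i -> [9.97, 37.19, 138.71, 517.39, 1929.88]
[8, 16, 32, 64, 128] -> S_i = 8*2^i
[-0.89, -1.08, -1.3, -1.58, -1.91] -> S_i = -0.89*1.21^i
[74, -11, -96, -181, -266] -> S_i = 74 + -85*i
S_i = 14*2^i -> [14, 28, 56, 112, 224]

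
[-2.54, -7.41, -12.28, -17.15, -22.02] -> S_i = -2.54 + -4.87*i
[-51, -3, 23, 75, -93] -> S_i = Random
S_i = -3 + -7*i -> [-3, -10, -17, -24, -31]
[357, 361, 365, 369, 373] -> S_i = 357 + 4*i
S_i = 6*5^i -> [6, 30, 150, 750, 3750]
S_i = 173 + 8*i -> [173, 181, 189, 197, 205]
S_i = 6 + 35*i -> [6, 41, 76, 111, 146]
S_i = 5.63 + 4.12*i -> [5.63, 9.75, 13.87, 17.99, 22.11]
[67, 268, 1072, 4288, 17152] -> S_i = 67*4^i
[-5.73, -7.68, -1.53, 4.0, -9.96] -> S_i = Random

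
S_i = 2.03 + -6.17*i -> [2.03, -4.14, -10.31, -16.48, -22.65]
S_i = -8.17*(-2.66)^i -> [-8.17, 21.73, -57.81, 153.77, -409.02]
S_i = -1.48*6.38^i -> [-1.48, -9.44, -60.24, -384.35, -2452.14]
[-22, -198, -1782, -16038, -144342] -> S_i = -22*9^i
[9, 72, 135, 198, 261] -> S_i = 9 + 63*i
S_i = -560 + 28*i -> [-560, -532, -504, -476, -448]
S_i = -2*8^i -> [-2, -16, -128, -1024, -8192]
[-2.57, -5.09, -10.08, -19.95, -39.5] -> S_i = -2.57*1.98^i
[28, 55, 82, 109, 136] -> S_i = 28 + 27*i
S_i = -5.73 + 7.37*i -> [-5.73, 1.64, 9.01, 16.38, 23.75]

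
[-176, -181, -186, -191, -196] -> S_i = -176 + -5*i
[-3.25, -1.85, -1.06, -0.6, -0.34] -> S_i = -3.25*0.57^i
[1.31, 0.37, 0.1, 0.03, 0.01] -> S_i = 1.31*0.28^i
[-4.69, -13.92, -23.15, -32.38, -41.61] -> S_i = -4.69 + -9.23*i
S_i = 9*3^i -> [9, 27, 81, 243, 729]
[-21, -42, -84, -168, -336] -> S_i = -21*2^i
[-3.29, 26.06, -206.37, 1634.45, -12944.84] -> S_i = -3.29*(-7.92)^i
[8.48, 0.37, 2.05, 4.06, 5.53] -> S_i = Random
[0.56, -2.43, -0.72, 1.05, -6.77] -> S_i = Random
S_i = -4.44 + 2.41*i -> [-4.44, -2.03, 0.38, 2.79, 5.2]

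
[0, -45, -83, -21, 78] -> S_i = Random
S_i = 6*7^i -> [6, 42, 294, 2058, 14406]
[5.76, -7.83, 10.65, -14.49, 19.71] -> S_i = 5.76*(-1.36)^i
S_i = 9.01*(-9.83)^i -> [9.01, -88.57, 870.63, -8558.26, 84127.67]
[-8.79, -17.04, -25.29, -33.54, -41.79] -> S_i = -8.79 + -8.25*i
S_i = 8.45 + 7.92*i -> [8.45, 16.37, 24.29, 32.21, 40.13]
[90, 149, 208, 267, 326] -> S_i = 90 + 59*i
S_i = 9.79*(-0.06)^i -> [9.79, -0.59, 0.04, -0.0, 0.0]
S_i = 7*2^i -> [7, 14, 28, 56, 112]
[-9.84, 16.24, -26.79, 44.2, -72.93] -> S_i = -9.84*(-1.65)^i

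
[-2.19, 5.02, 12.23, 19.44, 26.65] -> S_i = -2.19 + 7.21*i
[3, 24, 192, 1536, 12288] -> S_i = 3*8^i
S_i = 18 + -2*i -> [18, 16, 14, 12, 10]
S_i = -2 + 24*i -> [-2, 22, 46, 70, 94]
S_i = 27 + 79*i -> [27, 106, 185, 264, 343]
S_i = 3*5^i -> [3, 15, 75, 375, 1875]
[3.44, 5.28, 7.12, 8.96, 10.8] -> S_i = 3.44 + 1.84*i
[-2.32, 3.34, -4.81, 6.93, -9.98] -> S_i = -2.32*(-1.44)^i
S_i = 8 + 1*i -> [8, 9, 10, 11, 12]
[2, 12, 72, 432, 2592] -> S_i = 2*6^i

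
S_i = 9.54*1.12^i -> [9.54, 10.68, 11.97, 13.4, 15.01]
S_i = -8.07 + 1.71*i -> [-8.07, -6.36, -4.65, -2.94, -1.23]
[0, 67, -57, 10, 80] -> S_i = Random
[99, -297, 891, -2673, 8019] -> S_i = 99*-3^i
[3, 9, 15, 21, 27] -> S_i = 3 + 6*i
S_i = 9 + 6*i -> [9, 15, 21, 27, 33]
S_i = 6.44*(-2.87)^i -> [6.44, -18.48, 53.05, -152.24, 436.93]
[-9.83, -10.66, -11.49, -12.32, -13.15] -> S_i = -9.83 + -0.83*i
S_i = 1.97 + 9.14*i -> [1.97, 11.11, 20.25, 29.39, 38.53]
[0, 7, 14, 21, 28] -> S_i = 0 + 7*i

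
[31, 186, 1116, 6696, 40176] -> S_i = 31*6^i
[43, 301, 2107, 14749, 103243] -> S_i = 43*7^i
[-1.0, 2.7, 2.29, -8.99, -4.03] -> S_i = Random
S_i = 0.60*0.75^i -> [0.6, 0.45, 0.34, 0.25, 0.19]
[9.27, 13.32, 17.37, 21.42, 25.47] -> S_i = 9.27 + 4.05*i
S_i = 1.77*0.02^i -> [1.77, 0.04, 0.0, 0.0, 0.0]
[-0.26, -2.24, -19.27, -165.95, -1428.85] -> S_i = -0.26*8.61^i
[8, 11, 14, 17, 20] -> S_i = 8 + 3*i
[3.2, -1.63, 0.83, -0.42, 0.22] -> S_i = 3.20*(-0.51)^i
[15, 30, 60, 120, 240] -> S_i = 15*2^i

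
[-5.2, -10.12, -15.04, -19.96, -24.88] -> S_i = -5.20 + -4.92*i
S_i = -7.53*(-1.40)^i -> [-7.53, 10.54, -14.76, 20.66, -28.93]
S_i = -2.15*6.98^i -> [-2.15, -15.01, -104.75, -731.15, -5103.41]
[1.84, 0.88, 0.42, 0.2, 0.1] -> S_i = 1.84*0.48^i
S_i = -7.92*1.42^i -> [-7.92, -11.25, -15.97, -22.68, -32.2]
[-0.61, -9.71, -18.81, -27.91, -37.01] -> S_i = -0.61 + -9.10*i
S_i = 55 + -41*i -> [55, 14, -27, -68, -109]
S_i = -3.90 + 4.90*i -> [-3.9, 1.0, 5.9, 10.8, 15.7]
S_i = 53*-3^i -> [53, -159, 477, -1431, 4293]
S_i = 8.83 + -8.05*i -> [8.83, 0.78, -7.27, -15.32, -23.37]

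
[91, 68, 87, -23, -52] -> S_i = Random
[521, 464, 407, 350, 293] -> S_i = 521 + -57*i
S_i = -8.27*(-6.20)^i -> [-8.27, 51.27, -317.9, 1970.97, -12220.03]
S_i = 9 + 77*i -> [9, 86, 163, 240, 317]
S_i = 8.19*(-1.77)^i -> [8.19, -14.5, 25.66, -45.42, 80.39]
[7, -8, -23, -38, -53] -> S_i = 7 + -15*i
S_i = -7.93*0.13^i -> [-7.93, -1.03, -0.13, -0.02, -0.0]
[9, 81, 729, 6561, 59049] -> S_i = 9*9^i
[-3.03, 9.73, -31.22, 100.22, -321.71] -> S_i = -3.03*(-3.21)^i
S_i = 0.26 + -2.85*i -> [0.26, -2.59, -5.44, -8.29, -11.14]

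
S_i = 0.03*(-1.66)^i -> [0.03, -0.05, 0.08, -0.14, 0.23]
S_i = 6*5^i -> [6, 30, 150, 750, 3750]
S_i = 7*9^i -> [7, 63, 567, 5103, 45927]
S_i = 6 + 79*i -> [6, 85, 164, 243, 322]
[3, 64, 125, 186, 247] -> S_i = 3 + 61*i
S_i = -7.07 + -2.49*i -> [-7.07, -9.56, -12.05, -14.54, -17.03]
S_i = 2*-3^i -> [2, -6, 18, -54, 162]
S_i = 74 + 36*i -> [74, 110, 146, 182, 218]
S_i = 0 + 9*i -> [0, 9, 18, 27, 36]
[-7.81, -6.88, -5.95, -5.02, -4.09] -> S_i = -7.81 + 0.93*i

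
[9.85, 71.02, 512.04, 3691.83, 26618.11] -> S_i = 9.85*7.21^i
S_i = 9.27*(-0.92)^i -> [9.27, -8.53, 7.85, -7.22, 6.64]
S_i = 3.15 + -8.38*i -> [3.15, -5.23, -13.61, -21.99, -30.37]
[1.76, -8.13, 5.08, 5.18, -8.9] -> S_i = Random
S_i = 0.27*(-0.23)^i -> [0.27, -0.06, 0.01, -0.0, 0.0]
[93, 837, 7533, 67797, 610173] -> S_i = 93*9^i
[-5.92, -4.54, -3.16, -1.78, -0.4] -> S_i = -5.92 + 1.38*i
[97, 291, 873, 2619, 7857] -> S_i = 97*3^i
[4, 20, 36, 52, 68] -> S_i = 4 + 16*i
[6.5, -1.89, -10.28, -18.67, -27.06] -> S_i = 6.50 + -8.39*i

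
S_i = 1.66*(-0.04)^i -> [1.66, -0.07, 0.0, -0.0, 0.0]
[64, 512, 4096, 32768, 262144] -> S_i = 64*8^i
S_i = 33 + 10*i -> [33, 43, 53, 63, 73]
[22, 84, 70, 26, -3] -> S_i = Random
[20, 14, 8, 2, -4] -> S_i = 20 + -6*i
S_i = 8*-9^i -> [8, -72, 648, -5832, 52488]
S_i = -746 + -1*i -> [-746, -747, -748, -749, -750]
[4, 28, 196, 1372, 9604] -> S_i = 4*7^i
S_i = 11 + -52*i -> [11, -41, -93, -145, -197]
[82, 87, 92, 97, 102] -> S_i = 82 + 5*i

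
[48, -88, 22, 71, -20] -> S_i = Random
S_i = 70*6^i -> [70, 420, 2520, 15120, 90720]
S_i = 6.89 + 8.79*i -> [6.89, 15.68, 24.47, 33.26, 42.05]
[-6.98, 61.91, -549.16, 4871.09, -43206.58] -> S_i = -6.98*(-8.87)^i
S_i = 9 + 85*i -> [9, 94, 179, 264, 349]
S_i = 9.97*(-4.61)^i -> [9.97, -45.96, 211.88, -976.78, 4502.97]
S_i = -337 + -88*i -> [-337, -425, -513, -601, -689]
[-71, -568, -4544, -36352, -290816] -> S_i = -71*8^i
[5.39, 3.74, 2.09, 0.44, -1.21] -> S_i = 5.39 + -1.65*i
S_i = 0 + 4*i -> [0, 4, 8, 12, 16]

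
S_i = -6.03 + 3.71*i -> [-6.03, -2.32, 1.39, 5.1, 8.81]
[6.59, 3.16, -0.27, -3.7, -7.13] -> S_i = 6.59 + -3.43*i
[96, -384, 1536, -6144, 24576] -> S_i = 96*-4^i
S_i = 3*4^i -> [3, 12, 48, 192, 768]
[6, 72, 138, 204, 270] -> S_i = 6 + 66*i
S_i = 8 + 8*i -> [8, 16, 24, 32, 40]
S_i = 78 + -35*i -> [78, 43, 8, -27, -62]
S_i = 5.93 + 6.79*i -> [5.93, 12.72, 19.51, 26.3, 33.09]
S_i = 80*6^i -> [80, 480, 2880, 17280, 103680]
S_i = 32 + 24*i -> [32, 56, 80, 104, 128]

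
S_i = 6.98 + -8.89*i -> [6.98, -1.91, -10.8, -19.69, -28.58]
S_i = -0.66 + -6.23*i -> [-0.66, -6.89, -13.12, -19.35, -25.58]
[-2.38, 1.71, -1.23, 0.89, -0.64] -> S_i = -2.38*(-0.72)^i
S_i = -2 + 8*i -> [-2, 6, 14, 22, 30]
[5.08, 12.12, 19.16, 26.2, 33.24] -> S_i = 5.08 + 7.04*i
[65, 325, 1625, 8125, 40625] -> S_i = 65*5^i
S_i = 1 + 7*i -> [1, 8, 15, 22, 29]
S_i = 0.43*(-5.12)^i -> [0.43, -2.2, 11.27, -57.71, 295.49]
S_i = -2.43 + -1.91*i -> [-2.43, -4.34, -6.25, -8.16, -10.07]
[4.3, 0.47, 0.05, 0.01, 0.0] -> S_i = 4.30*0.11^i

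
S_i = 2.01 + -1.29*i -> [2.01, 0.72, -0.57, -1.86, -3.15]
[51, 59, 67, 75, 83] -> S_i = 51 + 8*i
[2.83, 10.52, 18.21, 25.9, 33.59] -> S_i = 2.83 + 7.69*i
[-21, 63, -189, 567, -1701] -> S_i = -21*-3^i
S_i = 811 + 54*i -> [811, 865, 919, 973, 1027]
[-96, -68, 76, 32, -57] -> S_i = Random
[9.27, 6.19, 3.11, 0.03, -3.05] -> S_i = 9.27 + -3.08*i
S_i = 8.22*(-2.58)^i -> [8.22, -21.21, 54.72, -141.17, 364.21]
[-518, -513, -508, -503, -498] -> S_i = -518 + 5*i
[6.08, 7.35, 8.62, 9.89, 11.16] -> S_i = 6.08 + 1.27*i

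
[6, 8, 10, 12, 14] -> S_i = 6 + 2*i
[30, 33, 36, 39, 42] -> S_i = 30 + 3*i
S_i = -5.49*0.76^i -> [-5.49, -4.17, -3.17, -2.41, -1.83]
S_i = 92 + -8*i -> [92, 84, 76, 68, 60]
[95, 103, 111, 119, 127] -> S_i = 95 + 8*i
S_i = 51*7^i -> [51, 357, 2499, 17493, 122451]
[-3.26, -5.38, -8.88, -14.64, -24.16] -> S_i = -3.26*1.65^i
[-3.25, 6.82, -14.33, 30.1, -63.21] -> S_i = -3.25*(-2.10)^i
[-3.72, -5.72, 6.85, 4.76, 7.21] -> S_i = Random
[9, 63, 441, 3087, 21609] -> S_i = 9*7^i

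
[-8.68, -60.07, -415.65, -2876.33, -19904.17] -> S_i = -8.68*6.92^i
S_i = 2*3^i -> [2, 6, 18, 54, 162]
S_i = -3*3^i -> [-3, -9, -27, -81, -243]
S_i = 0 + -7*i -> [0, -7, -14, -21, -28]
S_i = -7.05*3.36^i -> [-7.05, -23.69, -79.59, -267.43, -898.56]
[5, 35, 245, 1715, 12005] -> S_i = 5*7^i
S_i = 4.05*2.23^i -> [4.05, 9.03, 20.14, 44.91, 100.16]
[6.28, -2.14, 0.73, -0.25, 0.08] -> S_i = 6.28*(-0.34)^i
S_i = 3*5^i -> [3, 15, 75, 375, 1875]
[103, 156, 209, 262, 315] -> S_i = 103 + 53*i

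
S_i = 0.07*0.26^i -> [0.07, 0.02, 0.0, 0.0, 0.0]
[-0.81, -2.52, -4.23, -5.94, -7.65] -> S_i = -0.81 + -1.71*i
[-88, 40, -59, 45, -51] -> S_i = Random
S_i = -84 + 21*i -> [-84, -63, -42, -21, 0]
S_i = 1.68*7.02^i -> [1.68, 11.79, 82.79, 581.19, 4079.98]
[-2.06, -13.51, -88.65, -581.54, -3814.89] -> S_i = -2.06*6.56^i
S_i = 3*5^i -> [3, 15, 75, 375, 1875]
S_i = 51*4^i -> [51, 204, 816, 3264, 13056]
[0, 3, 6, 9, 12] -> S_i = 0 + 3*i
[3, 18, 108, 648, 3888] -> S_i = 3*6^i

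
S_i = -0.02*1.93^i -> [-0.02, -0.04, -0.07, -0.14, -0.28]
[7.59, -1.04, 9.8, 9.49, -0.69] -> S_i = Random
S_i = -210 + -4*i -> [-210, -214, -218, -222, -226]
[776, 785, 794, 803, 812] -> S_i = 776 + 9*i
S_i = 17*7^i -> [17, 119, 833, 5831, 40817]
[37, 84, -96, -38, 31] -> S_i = Random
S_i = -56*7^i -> [-56, -392, -2744, -19208, -134456]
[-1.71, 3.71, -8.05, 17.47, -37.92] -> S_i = -1.71*(-2.17)^i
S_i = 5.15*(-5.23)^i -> [5.15, -26.93, 140.87, -736.74, 3853.13]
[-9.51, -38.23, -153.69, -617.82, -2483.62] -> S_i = -9.51*4.02^i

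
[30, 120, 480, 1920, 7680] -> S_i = 30*4^i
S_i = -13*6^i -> [-13, -78, -468, -2808, -16848]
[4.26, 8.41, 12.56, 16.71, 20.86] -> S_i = 4.26 + 4.15*i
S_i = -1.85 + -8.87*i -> [-1.85, -10.72, -19.59, -28.46, -37.33]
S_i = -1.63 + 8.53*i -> [-1.63, 6.9, 15.43, 23.96, 32.49]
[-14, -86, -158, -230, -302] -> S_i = -14 + -72*i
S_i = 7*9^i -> [7, 63, 567, 5103, 45927]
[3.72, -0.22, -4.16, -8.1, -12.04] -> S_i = 3.72 + -3.94*i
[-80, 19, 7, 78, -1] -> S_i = Random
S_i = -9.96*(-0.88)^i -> [-9.96, 8.76, -7.71, 6.79, -5.97]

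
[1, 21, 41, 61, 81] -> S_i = 1 + 20*i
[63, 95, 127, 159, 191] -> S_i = 63 + 32*i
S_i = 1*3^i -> [1, 3, 9, 27, 81]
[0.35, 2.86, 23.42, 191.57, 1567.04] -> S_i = 0.35*8.18^i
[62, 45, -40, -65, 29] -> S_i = Random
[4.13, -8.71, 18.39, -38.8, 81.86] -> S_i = 4.13*(-2.11)^i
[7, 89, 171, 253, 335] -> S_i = 7 + 82*i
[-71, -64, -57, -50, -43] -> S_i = -71 + 7*i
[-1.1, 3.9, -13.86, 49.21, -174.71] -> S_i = -1.10*(-3.55)^i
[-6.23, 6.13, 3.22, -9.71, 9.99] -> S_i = Random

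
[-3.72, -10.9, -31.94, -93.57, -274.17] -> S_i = -3.72*2.93^i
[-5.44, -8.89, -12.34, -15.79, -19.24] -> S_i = -5.44 + -3.45*i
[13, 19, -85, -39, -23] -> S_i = Random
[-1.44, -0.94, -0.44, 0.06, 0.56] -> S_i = -1.44 + 0.50*i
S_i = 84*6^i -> [84, 504, 3024, 18144, 108864]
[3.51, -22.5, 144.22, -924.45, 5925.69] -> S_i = 3.51*(-6.41)^i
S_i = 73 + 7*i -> [73, 80, 87, 94, 101]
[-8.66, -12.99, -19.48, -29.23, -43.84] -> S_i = -8.66*1.50^i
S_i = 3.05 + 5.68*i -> [3.05, 8.73, 14.41, 20.09, 25.77]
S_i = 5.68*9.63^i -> [5.68, 54.7, 526.75, 5072.56, 48848.75]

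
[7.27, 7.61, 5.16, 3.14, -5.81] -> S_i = Random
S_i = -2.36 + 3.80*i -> [-2.36, 1.44, 5.24, 9.04, 12.84]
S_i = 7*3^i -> [7, 21, 63, 189, 567]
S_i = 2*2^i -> [2, 4, 8, 16, 32]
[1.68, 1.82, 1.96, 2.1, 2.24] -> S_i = 1.68 + 0.14*i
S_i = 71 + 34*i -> [71, 105, 139, 173, 207]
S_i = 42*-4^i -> [42, -168, 672, -2688, 10752]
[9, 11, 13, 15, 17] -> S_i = 9 + 2*i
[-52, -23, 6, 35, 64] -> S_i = -52 + 29*i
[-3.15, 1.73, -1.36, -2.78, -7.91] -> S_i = Random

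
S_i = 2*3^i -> [2, 6, 18, 54, 162]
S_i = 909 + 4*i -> [909, 913, 917, 921, 925]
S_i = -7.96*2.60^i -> [-7.96, -20.7, -53.81, -139.9, -363.75]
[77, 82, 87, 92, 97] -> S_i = 77 + 5*i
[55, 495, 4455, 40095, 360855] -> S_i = 55*9^i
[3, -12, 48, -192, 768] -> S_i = 3*-4^i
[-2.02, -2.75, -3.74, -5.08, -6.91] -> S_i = -2.02*1.36^i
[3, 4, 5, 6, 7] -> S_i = 3 + 1*i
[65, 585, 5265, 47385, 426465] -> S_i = 65*9^i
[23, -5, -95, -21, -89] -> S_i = Random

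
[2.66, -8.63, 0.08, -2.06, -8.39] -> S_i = Random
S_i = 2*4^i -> [2, 8, 32, 128, 512]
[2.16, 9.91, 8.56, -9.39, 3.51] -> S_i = Random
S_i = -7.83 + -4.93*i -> [-7.83, -12.76, -17.69, -22.62, -27.55]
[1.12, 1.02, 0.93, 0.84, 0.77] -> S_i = 1.12*0.91^i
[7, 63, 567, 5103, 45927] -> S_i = 7*9^i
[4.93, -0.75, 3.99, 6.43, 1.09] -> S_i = Random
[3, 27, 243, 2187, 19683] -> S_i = 3*9^i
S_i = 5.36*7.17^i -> [5.36, 38.43, 275.55, 1975.71, 14165.81]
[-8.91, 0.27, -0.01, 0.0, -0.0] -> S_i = -8.91*(-0.03)^i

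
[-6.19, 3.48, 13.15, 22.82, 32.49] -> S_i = -6.19 + 9.67*i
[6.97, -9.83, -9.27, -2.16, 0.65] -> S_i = Random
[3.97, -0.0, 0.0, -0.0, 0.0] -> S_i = 3.97*-0.00^i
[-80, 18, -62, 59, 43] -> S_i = Random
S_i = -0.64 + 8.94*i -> [-0.64, 8.3, 17.24, 26.18, 35.12]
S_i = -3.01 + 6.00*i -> [-3.01, 2.99, 8.99, 14.99, 20.99]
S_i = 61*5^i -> [61, 305, 1525, 7625, 38125]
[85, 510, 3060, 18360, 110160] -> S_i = 85*6^i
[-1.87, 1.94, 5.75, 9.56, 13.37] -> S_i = -1.87 + 3.81*i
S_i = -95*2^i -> [-95, -190, -380, -760, -1520]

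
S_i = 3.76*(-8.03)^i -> [3.76, -30.19, 242.45, -1946.86, 15633.28]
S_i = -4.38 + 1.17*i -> [-4.38, -3.21, -2.04, -0.87, 0.3]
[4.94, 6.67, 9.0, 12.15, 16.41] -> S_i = 4.94*1.35^i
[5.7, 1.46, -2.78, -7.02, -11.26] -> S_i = 5.70 + -4.24*i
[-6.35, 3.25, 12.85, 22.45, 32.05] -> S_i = -6.35 + 9.60*i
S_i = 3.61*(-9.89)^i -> [3.61, -35.7, 353.1, -3492.18, 34537.62]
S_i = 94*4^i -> [94, 376, 1504, 6016, 24064]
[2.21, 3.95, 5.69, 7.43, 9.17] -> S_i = 2.21 + 1.74*i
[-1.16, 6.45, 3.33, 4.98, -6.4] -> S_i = Random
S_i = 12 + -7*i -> [12, 5, -2, -9, -16]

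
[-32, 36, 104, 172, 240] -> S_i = -32 + 68*i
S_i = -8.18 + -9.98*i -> [-8.18, -18.16, -28.14, -38.12, -48.1]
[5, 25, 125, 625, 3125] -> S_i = 5*5^i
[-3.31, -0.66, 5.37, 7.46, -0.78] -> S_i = Random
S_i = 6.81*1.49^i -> [6.81, 10.15, 15.12, 22.53, 33.57]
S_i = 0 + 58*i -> [0, 58, 116, 174, 232]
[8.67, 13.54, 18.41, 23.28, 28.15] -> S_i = 8.67 + 4.87*i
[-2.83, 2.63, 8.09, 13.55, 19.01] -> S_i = -2.83 + 5.46*i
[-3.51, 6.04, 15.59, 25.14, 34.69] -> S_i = -3.51 + 9.55*i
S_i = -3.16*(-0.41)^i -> [-3.16, 1.3, -0.53, 0.22, -0.09]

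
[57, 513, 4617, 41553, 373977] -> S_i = 57*9^i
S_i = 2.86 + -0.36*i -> [2.86, 2.5, 2.14, 1.78, 1.42]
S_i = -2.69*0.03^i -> [-2.69, -0.08, -0.0, -0.0, -0.0]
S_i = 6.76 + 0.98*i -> [6.76, 7.74, 8.72, 9.7, 10.68]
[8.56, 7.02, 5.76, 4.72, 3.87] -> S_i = 8.56*0.82^i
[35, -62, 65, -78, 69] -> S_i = Random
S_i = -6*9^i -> [-6, -54, -486, -4374, -39366]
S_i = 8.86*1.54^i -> [8.86, 13.64, 21.01, 32.36, 49.83]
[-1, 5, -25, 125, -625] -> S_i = -1*-5^i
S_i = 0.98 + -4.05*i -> [0.98, -3.07, -7.12, -11.17, -15.22]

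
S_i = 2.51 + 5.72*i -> [2.51, 8.23, 13.95, 19.67, 25.39]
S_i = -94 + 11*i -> [-94, -83, -72, -61, -50]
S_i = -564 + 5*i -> [-564, -559, -554, -549, -544]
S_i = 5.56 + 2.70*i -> [5.56, 8.26, 10.96, 13.66, 16.36]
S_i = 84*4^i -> [84, 336, 1344, 5376, 21504]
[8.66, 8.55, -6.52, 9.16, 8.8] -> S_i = Random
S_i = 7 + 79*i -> [7, 86, 165, 244, 323]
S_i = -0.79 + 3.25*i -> [-0.79, 2.46, 5.71, 8.96, 12.21]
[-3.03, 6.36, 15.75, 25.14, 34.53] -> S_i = -3.03 + 9.39*i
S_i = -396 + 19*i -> [-396, -377, -358, -339, -320]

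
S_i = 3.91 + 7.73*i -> [3.91, 11.64, 19.37, 27.1, 34.83]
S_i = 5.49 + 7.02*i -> [5.49, 12.51, 19.53, 26.55, 33.57]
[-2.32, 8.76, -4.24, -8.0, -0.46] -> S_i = Random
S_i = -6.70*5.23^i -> [-6.7, -35.04, -183.26, -958.47, -5012.81]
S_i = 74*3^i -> [74, 222, 666, 1998, 5994]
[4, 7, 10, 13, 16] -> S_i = 4 + 3*i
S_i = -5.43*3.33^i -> [-5.43, -18.08, -60.21, -200.51, -667.69]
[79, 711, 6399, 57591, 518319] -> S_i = 79*9^i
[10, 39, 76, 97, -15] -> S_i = Random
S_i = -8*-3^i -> [-8, 24, -72, 216, -648]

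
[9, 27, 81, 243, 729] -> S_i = 9*3^i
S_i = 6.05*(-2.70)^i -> [6.05, -16.34, 44.1, -119.08, 321.52]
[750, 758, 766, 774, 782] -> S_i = 750 + 8*i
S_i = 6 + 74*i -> [6, 80, 154, 228, 302]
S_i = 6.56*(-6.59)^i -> [6.56, -43.23, 284.89, -1877.41, 12372.16]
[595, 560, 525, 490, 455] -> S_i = 595 + -35*i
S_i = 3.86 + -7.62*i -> [3.86, -3.76, -11.38, -19.0, -26.62]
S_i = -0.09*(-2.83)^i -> [-0.09, 0.25, -0.72, 2.04, -5.77]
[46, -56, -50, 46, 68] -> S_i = Random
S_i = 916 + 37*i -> [916, 953, 990, 1027, 1064]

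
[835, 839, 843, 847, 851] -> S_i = 835 + 4*i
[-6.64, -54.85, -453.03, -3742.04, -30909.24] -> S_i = -6.64*8.26^i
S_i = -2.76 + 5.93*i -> [-2.76, 3.17, 9.1, 15.03, 20.96]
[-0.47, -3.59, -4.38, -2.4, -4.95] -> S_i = Random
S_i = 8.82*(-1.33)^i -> [8.82, -11.73, 15.6, -20.75, 27.6]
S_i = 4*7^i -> [4, 28, 196, 1372, 9604]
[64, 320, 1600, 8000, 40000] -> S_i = 64*5^i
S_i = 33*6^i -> [33, 198, 1188, 7128, 42768]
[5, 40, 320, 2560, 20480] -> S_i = 5*8^i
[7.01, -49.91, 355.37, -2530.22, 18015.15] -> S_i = 7.01*(-7.12)^i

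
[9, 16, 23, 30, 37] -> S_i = 9 + 7*i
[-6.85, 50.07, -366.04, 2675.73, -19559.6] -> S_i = -6.85*(-7.31)^i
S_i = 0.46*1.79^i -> [0.46, 0.82, 1.47, 2.64, 4.72]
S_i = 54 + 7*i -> [54, 61, 68, 75, 82]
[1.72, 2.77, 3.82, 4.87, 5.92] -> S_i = 1.72 + 1.05*i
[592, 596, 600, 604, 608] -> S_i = 592 + 4*i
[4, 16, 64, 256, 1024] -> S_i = 4*4^i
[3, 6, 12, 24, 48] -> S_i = 3*2^i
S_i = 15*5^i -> [15, 75, 375, 1875, 9375]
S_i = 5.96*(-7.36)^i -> [5.96, -43.87, 322.85, -2376.18, 17488.7]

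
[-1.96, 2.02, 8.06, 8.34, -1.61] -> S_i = Random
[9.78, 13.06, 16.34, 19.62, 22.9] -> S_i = 9.78 + 3.28*i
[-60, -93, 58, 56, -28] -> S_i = Random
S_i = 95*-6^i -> [95, -570, 3420, -20520, 123120]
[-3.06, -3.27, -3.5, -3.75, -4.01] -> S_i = -3.06*1.07^i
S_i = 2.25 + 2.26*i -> [2.25, 4.51, 6.77, 9.03, 11.29]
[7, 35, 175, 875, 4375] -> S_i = 7*5^i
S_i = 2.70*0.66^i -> [2.7, 1.78, 1.18, 0.78, 0.51]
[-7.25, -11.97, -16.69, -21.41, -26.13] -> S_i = -7.25 + -4.72*i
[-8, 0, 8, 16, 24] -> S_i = -8 + 8*i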